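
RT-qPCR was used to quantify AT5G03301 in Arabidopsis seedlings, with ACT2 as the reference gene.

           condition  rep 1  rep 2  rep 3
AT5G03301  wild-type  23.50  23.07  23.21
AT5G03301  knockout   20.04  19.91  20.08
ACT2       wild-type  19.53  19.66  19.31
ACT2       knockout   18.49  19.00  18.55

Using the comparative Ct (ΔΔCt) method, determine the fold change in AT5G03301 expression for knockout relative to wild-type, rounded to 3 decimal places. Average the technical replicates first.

Mean Ct: AT5G03301 wild-type 23.260; AT5G03301 knockout 20.010; ACT2 wild-type 19.500; ACT2 knockout 18.680
ΔCt(wild-type) = 23.260 − 19.500 = 3.760
ΔCt(knockout) = 20.010 − 18.680 = 1.330
ΔΔCt = 1.330 − 3.760 = -2.430
Fold change = 2^(−(-2.430)) = 2^2.430 = 5.3889

5.389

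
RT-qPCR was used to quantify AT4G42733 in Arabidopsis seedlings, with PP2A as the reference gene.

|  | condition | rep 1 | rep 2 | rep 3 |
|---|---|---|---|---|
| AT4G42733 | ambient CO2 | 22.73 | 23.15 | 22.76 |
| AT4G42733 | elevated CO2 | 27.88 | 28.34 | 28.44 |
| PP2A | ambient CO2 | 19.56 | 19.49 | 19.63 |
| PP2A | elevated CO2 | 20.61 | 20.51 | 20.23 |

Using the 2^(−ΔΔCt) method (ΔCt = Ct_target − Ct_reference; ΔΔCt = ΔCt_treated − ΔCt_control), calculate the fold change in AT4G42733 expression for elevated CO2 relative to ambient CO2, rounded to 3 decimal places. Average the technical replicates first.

0.046

Mean Ct: AT4G42733 ambient CO2 22.880; AT4G42733 elevated CO2 28.220; PP2A ambient CO2 19.560; PP2A elevated CO2 20.450
ΔCt(ambient CO2) = 22.880 − 19.560 = 3.320
ΔCt(elevated CO2) = 28.220 − 20.450 = 7.770
ΔΔCt = 7.770 − 3.320 = 4.450
Fold change = 2^(−4.450) = 0.0458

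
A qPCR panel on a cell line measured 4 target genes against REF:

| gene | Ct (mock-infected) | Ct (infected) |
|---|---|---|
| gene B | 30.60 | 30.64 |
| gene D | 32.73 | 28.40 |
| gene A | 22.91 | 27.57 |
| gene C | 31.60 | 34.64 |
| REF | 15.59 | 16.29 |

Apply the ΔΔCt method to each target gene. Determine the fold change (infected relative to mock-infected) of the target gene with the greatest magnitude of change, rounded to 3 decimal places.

32.672

gene B: ΔΔCt = (30.64−16.29) − (30.60−15.59) = 14.35 − 15.01 = -0.66; fold change = 2^0.66 = 1.580
gene D: ΔΔCt = (28.40−16.29) − (32.73−15.59) = 12.11 − 17.14 = -5.03; fold change = 2^5.03 = 32.672
gene A: ΔΔCt = (27.57−16.29) − (22.91−15.59) = 11.28 − 7.32 = 3.96; fold change = 2^-3.96 = 0.064
gene C: ΔΔCt = (34.64−16.29) − (31.60−15.59) = 18.35 − 16.01 = 2.34; fold change = 2^-2.34 = 0.198
gene D has the largest |ΔΔCt| = 5.03.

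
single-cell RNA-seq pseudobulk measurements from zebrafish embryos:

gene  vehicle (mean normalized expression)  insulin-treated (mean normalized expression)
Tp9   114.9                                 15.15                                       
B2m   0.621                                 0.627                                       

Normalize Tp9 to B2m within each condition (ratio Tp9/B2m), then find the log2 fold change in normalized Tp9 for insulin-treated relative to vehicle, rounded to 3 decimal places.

Tp9/B2m (vehicle) = 114.9 / 0.621 = 185.02
Tp9/B2m (insulin-treated) = 15.15 / 0.627 = 24.163
Fold change = 24.163 / 185.02 = 0.1306
log2(0.1306) = -2.9369

-2.937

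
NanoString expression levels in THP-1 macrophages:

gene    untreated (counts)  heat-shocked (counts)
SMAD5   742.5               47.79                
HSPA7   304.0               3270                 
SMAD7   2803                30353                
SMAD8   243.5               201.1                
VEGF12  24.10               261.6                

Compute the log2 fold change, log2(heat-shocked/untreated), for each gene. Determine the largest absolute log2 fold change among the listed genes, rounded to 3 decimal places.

log2(47.79/742.5) = -3.958  (SMAD5)
log2(3270/304.0) = 3.427  (HSPA7)
log2(30353/2803) = 3.437  (SMAD7)
log2(201.1/243.5) = -0.276  (SMAD8)
log2(261.6/24.10) = 3.440  (VEGF12)
The largest magnitude belongs to SMAD5.

3.958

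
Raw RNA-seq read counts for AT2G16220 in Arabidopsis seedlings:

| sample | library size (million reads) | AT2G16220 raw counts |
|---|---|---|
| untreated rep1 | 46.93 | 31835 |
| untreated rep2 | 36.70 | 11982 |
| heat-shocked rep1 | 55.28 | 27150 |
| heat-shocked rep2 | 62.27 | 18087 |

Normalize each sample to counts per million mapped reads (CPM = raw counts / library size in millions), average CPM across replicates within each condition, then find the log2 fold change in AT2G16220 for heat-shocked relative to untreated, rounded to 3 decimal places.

CPM(untreated rep1) = 31835 / 46.93 = 678.3507
CPM(untreated rep2) = 11982 / 36.70 = 326.4850
CPM(heat-shocked rep1) = 27150 / 55.28 = 491.1360
CPM(heat-shocked rep2) = 18087 / 62.27 = 290.4609
mean CPM(untreated) = 502.4179; mean CPM(heat-shocked) = 390.7985
Fold change = 390.7985 / 502.4179 = 0.77784
log2(0.77784) = -0.3625

-0.362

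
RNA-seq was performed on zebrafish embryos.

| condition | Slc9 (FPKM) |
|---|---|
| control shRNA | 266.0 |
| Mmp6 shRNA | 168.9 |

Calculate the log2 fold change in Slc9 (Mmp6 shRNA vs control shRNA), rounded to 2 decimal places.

-0.66

Fold change = 168.9 / 266.0 = 0.6350
log2(0.6350) = -0.655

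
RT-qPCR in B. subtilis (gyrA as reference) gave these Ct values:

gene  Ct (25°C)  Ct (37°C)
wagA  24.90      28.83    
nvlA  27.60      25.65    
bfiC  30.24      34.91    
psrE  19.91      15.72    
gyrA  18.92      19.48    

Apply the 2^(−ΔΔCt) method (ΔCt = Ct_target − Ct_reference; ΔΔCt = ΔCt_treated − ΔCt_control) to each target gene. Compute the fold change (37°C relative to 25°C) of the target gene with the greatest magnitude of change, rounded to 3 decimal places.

26.909

wagA: ΔΔCt = (28.83−19.48) − (24.90−18.92) = 9.35 − 5.98 = 3.37; fold change = 2^-3.37 = 0.097
nvlA: ΔΔCt = (25.65−19.48) − (27.60−18.92) = 6.17 − 8.68 = -2.51; fold change = 2^2.51 = 5.696
bfiC: ΔΔCt = (34.91−19.48) − (30.24−18.92) = 15.43 − 11.32 = 4.11; fold change = 2^-4.11 = 0.058
psrE: ΔΔCt = (15.72−19.48) − (19.91−18.92) = -3.76 − 0.99 = -4.75; fold change = 2^4.75 = 26.909
psrE has the largest |ΔΔCt| = 4.75.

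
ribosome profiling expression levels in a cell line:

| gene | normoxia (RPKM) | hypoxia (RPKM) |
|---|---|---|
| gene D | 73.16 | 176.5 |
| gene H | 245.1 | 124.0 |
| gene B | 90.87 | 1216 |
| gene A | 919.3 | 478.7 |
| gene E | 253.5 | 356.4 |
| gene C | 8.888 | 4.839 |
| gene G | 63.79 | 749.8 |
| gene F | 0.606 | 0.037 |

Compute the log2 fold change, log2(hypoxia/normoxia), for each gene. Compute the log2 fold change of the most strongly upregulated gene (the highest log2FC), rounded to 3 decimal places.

3.742

log2(176.5/73.16) = 1.271  (gene D)
log2(124.0/245.1) = -0.983  (gene H)
log2(1216/90.87) = 3.742  (gene B)
log2(478.7/919.3) = -0.941  (gene A)
log2(356.4/253.5) = 0.492  (gene E)
log2(4.839/8.888) = -0.877  (gene C)
log2(749.8/63.79) = 3.555  (gene G)
log2(0.037/0.606) = -4.034  (gene F)
gene B is most strongly upregulated.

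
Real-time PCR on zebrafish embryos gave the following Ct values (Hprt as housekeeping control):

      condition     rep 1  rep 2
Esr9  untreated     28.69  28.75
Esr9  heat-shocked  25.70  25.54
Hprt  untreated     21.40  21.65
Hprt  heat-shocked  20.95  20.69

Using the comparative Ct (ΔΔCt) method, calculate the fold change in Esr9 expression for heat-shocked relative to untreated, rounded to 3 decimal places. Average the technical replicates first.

Mean Ct: Esr9 untreated 28.720; Esr9 heat-shocked 25.620; Hprt untreated 21.525; Hprt heat-shocked 20.820
ΔCt(untreated) = 28.720 − 21.525 = 7.195
ΔCt(heat-shocked) = 25.620 − 20.820 = 4.800
ΔΔCt = 4.800 − 7.195 = -2.395
Fold change = 2^(−(-2.395)) = 2^2.395 = 5.2598

5.260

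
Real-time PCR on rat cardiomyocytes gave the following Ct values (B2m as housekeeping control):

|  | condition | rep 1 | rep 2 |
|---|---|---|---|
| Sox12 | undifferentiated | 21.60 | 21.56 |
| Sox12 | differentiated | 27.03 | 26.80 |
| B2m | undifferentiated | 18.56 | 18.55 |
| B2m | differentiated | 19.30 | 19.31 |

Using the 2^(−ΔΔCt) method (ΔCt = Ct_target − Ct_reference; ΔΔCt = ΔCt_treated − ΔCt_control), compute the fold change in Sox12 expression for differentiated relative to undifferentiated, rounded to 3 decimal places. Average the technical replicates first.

0.042

Mean Ct: Sox12 undifferentiated 21.580; Sox12 differentiated 26.915; B2m undifferentiated 18.555; B2m differentiated 19.305
ΔCt(undifferentiated) = 21.580 − 18.555 = 3.025
ΔCt(differentiated) = 26.915 − 19.305 = 7.610
ΔΔCt = 7.610 − 3.025 = 4.585
Fold change = 2^(−4.585) = 0.0417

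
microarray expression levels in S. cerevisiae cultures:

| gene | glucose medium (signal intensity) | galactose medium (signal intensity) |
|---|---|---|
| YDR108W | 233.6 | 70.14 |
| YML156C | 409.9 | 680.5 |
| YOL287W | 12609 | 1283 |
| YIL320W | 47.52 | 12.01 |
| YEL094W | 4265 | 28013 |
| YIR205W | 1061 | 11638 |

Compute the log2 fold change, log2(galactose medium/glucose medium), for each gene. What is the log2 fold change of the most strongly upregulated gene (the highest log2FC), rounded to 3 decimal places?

log2(70.14/233.6) = -1.736  (YDR108W)
log2(680.5/409.9) = 0.731  (YML156C)
log2(1283/12609) = -3.297  (YOL287W)
log2(12.01/47.52) = -1.984  (YIL320W)
log2(28013/4265) = 2.715  (YEL094W)
log2(11638/1061) = 3.455  (YIR205W)
YIR205W is most strongly upregulated.

3.455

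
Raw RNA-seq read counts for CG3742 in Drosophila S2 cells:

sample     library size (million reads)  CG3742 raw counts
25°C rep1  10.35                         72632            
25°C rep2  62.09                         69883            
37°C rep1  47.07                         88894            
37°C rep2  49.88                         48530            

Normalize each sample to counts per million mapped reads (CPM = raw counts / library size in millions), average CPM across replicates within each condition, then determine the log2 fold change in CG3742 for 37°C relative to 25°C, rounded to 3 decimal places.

-1.509

CPM(25°C rep1) = 72632 / 10.35 = 7017.5845
CPM(25°C rep2) = 69883 / 62.09 = 1125.5114
CPM(37°C rep1) = 88894 / 47.07 = 1888.5490
CPM(37°C rep2) = 48530 / 49.88 = 972.9350
mean CPM(25°C) = 4071.5479; mean CPM(37°C) = 1430.7420
Fold change = 1430.7420 / 4071.5479 = 0.35140
log2(0.35140) = -1.5088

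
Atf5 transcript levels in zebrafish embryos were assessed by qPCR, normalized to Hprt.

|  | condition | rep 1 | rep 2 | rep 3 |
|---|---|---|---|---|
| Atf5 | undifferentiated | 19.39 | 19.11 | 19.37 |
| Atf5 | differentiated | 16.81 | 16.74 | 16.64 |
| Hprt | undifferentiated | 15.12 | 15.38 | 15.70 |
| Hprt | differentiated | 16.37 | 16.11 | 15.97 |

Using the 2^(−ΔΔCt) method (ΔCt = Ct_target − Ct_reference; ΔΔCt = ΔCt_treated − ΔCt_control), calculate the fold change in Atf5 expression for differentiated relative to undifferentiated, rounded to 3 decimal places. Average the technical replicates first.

9.918

Mean Ct: Atf5 undifferentiated 19.290; Atf5 differentiated 16.730; Hprt undifferentiated 15.400; Hprt differentiated 16.150
ΔCt(undifferentiated) = 19.290 − 15.400 = 3.890
ΔCt(differentiated) = 16.730 − 16.150 = 0.580
ΔΔCt = 0.580 − 3.890 = -3.310
Fold change = 2^(−(-3.310)) = 2^3.310 = 9.9177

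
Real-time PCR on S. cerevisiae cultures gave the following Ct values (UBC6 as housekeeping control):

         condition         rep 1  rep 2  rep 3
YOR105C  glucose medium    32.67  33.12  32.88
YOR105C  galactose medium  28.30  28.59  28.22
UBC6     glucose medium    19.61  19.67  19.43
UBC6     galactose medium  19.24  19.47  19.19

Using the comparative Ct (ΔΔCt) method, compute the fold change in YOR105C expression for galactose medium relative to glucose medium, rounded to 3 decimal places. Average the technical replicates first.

19.027

Mean Ct: YOR105C glucose medium 32.890; YOR105C galactose medium 28.370; UBC6 glucose medium 19.570; UBC6 galactose medium 19.300
ΔCt(glucose medium) = 32.890 − 19.570 = 13.320
ΔCt(galactose medium) = 28.370 − 19.300 = 9.070
ΔΔCt = 9.070 − 13.320 = -4.250
Fold change = 2^(−(-4.250)) = 2^4.250 = 19.0273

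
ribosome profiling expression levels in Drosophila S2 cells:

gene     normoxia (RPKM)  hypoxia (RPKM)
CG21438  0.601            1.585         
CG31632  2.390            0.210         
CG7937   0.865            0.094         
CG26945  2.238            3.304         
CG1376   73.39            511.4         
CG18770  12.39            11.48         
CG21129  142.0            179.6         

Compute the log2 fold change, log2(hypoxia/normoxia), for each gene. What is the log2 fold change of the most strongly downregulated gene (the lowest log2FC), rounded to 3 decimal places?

-3.509

log2(1.585/0.601) = 1.399  (CG21438)
log2(0.210/2.390) = -3.509  (CG31632)
log2(0.094/0.865) = -3.202  (CG7937)
log2(3.304/2.238) = 0.562  (CG26945)
log2(511.4/73.39) = 2.801  (CG1376)
log2(11.48/12.39) = -0.110  (CG18770)
log2(179.6/142.0) = 0.339  (CG21129)
CG31632 is most strongly downregulated.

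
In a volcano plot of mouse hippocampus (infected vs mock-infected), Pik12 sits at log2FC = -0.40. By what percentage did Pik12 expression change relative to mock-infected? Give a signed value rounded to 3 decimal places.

Fold change = 2^(-0.40) = 0.7579
Percent change = (FC − 1) × 100% = (0.7579 − 1) × 100 = -24.214%

-24.214%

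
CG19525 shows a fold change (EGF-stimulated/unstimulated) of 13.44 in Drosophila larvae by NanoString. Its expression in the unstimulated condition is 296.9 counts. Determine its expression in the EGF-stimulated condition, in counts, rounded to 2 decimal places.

3990.34

EGF-stimulated expression = 296.9 × 13.44 = 3990.34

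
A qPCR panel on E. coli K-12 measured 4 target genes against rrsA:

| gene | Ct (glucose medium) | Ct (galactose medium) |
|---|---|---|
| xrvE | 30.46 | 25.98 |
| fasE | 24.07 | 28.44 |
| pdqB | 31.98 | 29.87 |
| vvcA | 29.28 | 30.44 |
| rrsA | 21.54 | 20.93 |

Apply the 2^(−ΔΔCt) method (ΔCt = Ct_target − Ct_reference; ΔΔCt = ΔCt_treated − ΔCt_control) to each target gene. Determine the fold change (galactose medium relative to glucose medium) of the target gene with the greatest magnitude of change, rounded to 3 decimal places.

0.032

xrvE: ΔΔCt = (25.98−20.93) − (30.46−21.54) = 5.05 − 8.92 = -3.87; fold change = 2^3.87 = 14.621
fasE: ΔΔCt = (28.44−20.93) − (24.07−21.54) = 7.51 − 2.53 = 4.98; fold change = 2^-4.98 = 0.032
pdqB: ΔΔCt = (29.87−20.93) − (31.98−21.54) = 8.94 − 10.44 = -1.50; fold change = 2^1.50 = 2.828
vvcA: ΔΔCt = (30.44−20.93) − (29.28−21.54) = 9.51 − 7.74 = 1.77; fold change = 2^-1.77 = 0.293
fasE has the largest |ΔΔCt| = 4.98.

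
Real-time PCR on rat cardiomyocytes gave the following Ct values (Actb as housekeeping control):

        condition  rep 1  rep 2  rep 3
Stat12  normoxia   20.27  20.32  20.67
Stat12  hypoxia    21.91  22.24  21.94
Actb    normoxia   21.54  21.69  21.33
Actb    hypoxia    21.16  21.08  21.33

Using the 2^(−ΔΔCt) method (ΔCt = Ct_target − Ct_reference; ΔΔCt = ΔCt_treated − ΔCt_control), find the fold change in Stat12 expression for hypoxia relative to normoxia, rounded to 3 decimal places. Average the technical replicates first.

0.261

Mean Ct: Stat12 normoxia 20.420; Stat12 hypoxia 22.030; Actb normoxia 21.520; Actb hypoxia 21.190
ΔCt(normoxia) = 20.420 − 21.520 = -1.100
ΔCt(hypoxia) = 22.030 − 21.190 = 0.840
ΔΔCt = 0.840 − (-1.100) = 1.940
Fold change = 2^(−1.940) = 0.2606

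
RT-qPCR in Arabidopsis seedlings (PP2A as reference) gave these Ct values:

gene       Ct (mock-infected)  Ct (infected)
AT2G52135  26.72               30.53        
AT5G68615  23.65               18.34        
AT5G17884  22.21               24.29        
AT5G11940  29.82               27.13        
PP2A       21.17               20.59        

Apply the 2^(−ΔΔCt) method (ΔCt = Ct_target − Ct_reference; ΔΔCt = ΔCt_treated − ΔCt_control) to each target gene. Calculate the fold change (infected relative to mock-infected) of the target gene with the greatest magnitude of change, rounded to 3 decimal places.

AT2G52135: ΔΔCt = (30.53−20.59) − (26.72−21.17) = 9.94 − 5.55 = 4.39; fold change = 2^-4.39 = 0.048
AT5G68615: ΔΔCt = (18.34−20.59) − (23.65−21.17) = -2.25 − 2.48 = -4.73; fold change = 2^4.73 = 26.538
AT5G17884: ΔΔCt = (24.29−20.59) − (22.21−21.17) = 3.70 − 1.04 = 2.66; fold change = 2^-2.66 = 0.158
AT5G11940: ΔΔCt = (27.13−20.59) − (29.82−21.17) = 6.54 − 8.65 = -2.11; fold change = 2^2.11 = 4.317
AT5G68615 has the largest |ΔΔCt| = 4.73.

26.538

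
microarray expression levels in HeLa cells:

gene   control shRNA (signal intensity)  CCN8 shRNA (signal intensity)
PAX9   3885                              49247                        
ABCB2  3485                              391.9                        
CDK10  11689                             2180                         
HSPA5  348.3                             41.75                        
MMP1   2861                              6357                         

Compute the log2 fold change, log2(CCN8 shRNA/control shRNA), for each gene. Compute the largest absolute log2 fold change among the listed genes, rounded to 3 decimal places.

log2(49247/3885) = 3.664  (PAX9)
log2(391.9/3485) = -3.153  (ABCB2)
log2(2180/11689) = -2.423  (CDK10)
log2(41.75/348.3) = -3.060  (HSPA5)
log2(6357/2861) = 1.152  (MMP1)
The largest magnitude belongs to PAX9.

3.664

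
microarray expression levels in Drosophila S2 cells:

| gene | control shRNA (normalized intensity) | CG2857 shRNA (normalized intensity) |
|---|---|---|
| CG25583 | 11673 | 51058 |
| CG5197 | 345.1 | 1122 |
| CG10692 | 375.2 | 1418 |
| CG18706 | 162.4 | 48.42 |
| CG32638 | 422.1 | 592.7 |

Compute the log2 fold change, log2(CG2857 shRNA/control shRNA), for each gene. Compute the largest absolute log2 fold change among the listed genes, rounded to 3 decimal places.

log2(51058/11673) = 2.129  (CG25583)
log2(1122/345.1) = 1.701  (CG5197)
log2(1418/375.2) = 1.918  (CG10692)
log2(48.42/162.4) = -1.746  (CG18706)
log2(592.7/422.1) = 0.490  (CG32638)
The largest magnitude belongs to CG25583.

2.129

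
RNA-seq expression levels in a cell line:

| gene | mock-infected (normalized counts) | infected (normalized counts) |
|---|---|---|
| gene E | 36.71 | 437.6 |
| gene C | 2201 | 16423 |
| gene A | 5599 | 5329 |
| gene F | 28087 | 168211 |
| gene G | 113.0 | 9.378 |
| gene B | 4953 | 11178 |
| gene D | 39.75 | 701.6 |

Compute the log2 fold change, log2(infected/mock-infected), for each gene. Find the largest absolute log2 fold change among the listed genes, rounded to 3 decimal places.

log2(437.6/36.71) = 3.575  (gene E)
log2(16423/2201) = 2.899  (gene C)
log2(5329/5599) = -0.071  (gene A)
log2(168211/28087) = 2.582  (gene F)
log2(9.378/113.0) = -3.591  (gene G)
log2(11178/4953) = 1.174  (gene B)
log2(701.6/39.75) = 4.142  (gene D)
The largest magnitude belongs to gene D.

4.142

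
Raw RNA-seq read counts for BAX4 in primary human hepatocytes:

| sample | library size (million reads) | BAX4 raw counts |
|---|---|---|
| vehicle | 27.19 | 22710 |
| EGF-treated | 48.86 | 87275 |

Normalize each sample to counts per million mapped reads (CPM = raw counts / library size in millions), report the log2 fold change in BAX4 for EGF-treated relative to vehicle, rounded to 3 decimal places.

1.097

CPM(vehicle) = 22710 / 27.19 = 835.2335
CPM(EGF-treated) = 87275 / 48.86 = 1786.2260
Fold change = 1786.2260 / 835.2335 = 2.13859
log2(2.13859) = 1.0967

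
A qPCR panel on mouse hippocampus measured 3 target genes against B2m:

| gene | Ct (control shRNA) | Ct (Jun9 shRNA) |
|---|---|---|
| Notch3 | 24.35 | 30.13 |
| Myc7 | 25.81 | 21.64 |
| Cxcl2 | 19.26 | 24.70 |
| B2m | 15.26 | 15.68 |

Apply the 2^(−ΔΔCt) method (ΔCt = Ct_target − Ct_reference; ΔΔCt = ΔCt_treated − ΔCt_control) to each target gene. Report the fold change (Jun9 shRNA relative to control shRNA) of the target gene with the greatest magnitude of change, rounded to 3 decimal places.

Notch3: ΔΔCt = (30.13−15.68) − (24.35−15.26) = 14.45 − 9.09 = 5.36; fold change = 2^-5.36 = 0.024
Myc7: ΔΔCt = (21.64−15.68) − (25.81−15.26) = 5.96 − 10.55 = -4.59; fold change = 2^4.59 = 24.084
Cxcl2: ΔΔCt = (24.70−15.68) − (19.26−15.26) = 9.02 − 4.00 = 5.02; fold change = 2^-5.02 = 0.031
Notch3 has the largest |ΔΔCt| = 5.36.

0.024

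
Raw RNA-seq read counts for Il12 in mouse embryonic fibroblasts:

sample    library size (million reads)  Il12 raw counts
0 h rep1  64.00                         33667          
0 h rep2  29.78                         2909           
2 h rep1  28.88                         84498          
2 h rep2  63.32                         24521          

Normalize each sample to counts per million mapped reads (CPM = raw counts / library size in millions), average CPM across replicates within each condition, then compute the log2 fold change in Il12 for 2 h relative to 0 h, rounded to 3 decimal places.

CPM(0 h rep1) = 33667 / 64.00 = 526.0469
CPM(0 h rep2) = 2909 / 29.78 = 97.6830
CPM(2 h rep1) = 84498 / 28.88 = 2925.8310
CPM(2 h rep2) = 24521 / 63.32 = 387.2552
mean CPM(0 h) = 311.8649; mean CPM(2 h) = 1656.5431
Fold change = 1656.5431 / 311.8649 = 5.31173
log2(5.31173) = 2.4092

2.409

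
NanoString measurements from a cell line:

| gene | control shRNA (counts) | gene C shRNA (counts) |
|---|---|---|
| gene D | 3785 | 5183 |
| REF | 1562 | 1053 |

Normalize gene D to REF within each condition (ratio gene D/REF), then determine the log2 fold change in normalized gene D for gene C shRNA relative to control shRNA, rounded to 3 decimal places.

gene D/REF (control shRNA) = 3785 / 1562 = 2.4232
gene D/REF (gene C shRNA) = 5183 / 1053 = 4.9221
Fold change = 4.9221 / 2.4232 = 2.0313
log2(2.0313) = 1.0224

1.022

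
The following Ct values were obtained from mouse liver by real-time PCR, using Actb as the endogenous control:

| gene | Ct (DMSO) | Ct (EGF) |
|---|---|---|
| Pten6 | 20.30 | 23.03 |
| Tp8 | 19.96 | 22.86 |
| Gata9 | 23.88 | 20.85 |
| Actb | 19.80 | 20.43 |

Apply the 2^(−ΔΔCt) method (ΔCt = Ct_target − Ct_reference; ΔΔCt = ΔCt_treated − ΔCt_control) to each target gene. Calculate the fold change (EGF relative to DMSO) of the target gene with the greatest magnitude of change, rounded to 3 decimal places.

Pten6: ΔΔCt = (23.03−20.43) − (20.30−19.80) = 2.60 − 0.50 = 2.10; fold change = 2^-2.10 = 0.233
Tp8: ΔΔCt = (22.86−20.43) − (19.96−19.80) = 2.43 − 0.16 = 2.27; fold change = 2^-2.27 = 0.207
Gata9: ΔΔCt = (20.85−20.43) − (23.88−19.80) = 0.42 − 4.08 = -3.66; fold change = 2^3.66 = 12.641
Gata9 has the largest |ΔΔCt| = 3.66.

12.641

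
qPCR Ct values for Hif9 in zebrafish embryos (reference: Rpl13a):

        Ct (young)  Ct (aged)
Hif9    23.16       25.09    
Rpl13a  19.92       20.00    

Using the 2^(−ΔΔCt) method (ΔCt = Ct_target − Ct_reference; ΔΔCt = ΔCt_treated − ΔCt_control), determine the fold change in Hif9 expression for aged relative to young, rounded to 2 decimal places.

0.28

ΔCt(young) = 23.160 − 19.920 = 3.240
ΔCt(aged) = 25.090 − 20.000 = 5.090
ΔΔCt = 5.090 − 3.240 = 1.850
Fold change = 2^(−1.850) = 0.277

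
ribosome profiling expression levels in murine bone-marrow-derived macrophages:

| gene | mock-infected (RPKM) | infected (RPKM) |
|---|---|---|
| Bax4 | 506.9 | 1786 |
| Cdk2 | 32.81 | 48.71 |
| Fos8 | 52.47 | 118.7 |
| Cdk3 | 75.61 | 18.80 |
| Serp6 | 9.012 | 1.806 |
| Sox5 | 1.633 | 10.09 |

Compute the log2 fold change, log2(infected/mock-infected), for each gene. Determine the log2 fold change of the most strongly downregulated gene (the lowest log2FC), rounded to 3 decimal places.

log2(1786/506.9) = 1.817  (Bax4)
log2(48.71/32.81) = 0.570  (Cdk2)
log2(118.7/52.47) = 1.178  (Fos8)
log2(18.80/75.61) = -2.008  (Cdk3)
log2(1.806/9.012) = -2.319  (Serp6)
log2(10.09/1.633) = 2.627  (Sox5)
Serp6 is most strongly downregulated.

-2.319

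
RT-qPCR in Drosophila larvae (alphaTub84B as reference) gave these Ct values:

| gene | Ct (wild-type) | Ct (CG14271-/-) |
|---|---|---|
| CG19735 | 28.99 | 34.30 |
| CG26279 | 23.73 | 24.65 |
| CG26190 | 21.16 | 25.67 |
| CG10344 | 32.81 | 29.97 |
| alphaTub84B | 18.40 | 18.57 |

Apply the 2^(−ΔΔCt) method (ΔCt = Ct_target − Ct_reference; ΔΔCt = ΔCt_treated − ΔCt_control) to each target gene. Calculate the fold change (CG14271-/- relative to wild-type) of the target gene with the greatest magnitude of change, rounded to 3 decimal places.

CG19735: ΔΔCt = (34.30−18.57) − (28.99−18.40) = 15.73 − 10.59 = 5.14; fold change = 2^-5.14 = 0.028
CG26279: ΔΔCt = (24.65−18.57) − (23.73−18.40) = 6.08 − 5.33 = 0.75; fold change = 2^-0.75 = 0.595
CG26190: ΔΔCt = (25.67−18.57) − (21.16−18.40) = 7.10 − 2.76 = 4.34; fold change = 2^-4.34 = 0.049
CG10344: ΔΔCt = (29.97−18.57) − (32.81−18.40) = 11.40 − 14.41 = -3.01; fold change = 2^3.01 = 8.056
CG19735 has the largest |ΔΔCt| = 5.14.

0.028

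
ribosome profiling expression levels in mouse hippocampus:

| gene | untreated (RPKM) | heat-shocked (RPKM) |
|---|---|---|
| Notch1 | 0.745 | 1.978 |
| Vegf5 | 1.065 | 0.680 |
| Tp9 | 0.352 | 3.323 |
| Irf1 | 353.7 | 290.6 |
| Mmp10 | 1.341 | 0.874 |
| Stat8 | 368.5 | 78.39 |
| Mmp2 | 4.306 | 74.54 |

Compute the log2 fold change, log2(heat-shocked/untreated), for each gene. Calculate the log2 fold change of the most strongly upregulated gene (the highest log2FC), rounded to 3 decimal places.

log2(1.978/0.745) = 1.409  (Notch1)
log2(0.680/1.065) = -0.647  (Vegf5)
log2(3.323/0.352) = 3.239  (Tp9)
log2(290.6/353.7) = -0.283  (Irf1)
log2(0.874/1.341) = -0.618  (Mmp10)
log2(78.39/368.5) = -2.233  (Stat8)
log2(74.54/4.306) = 4.114  (Mmp2)
Mmp2 is most strongly upregulated.

4.114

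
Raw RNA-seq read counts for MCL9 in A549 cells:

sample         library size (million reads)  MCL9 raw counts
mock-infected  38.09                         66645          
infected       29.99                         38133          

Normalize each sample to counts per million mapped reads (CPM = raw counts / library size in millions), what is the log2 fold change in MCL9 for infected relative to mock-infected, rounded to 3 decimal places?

-0.461

CPM(mock-infected) = 66645 / 38.09 = 1749.6718
CPM(infected) = 38133 / 29.99 = 1271.5238
Fold change = 1271.5238 / 1749.6718 = 0.72672
log2(0.72672) = -0.4605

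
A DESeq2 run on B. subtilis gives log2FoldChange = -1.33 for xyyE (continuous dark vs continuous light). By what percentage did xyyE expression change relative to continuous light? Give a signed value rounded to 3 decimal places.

Fold change = 2^(-1.33) = 0.3978
Percent change = (FC − 1) × 100% = (0.3978 − 1) × 100 = -60.223%

-60.223%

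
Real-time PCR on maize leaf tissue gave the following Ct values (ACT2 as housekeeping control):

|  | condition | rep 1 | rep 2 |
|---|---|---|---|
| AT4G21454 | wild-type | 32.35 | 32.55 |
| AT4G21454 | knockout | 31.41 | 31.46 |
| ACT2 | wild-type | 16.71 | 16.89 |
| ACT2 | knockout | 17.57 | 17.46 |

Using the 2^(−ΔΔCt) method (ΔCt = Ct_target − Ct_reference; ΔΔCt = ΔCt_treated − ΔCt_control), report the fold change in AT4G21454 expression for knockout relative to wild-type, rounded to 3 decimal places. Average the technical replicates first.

Mean Ct: AT4G21454 wild-type 32.450; AT4G21454 knockout 31.435; ACT2 wild-type 16.800; ACT2 knockout 17.515
ΔCt(wild-type) = 32.450 − 16.800 = 15.650
ΔCt(knockout) = 31.435 − 17.515 = 13.920
ΔΔCt = 13.920 − 15.650 = -1.730
Fold change = 2^(−(-1.730)) = 2^1.730 = 3.3173

3.317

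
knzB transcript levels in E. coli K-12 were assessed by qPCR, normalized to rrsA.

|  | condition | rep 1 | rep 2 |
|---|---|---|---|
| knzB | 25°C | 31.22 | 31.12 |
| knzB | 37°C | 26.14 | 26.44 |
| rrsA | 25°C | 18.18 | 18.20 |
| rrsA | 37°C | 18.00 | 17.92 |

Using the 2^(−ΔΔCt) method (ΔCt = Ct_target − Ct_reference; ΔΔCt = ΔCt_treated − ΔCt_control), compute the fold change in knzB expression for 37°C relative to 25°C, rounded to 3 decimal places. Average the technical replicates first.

25.107

Mean Ct: knzB 25°C 31.170; knzB 37°C 26.290; rrsA 25°C 18.190; rrsA 37°C 17.960
ΔCt(25°C) = 31.170 − 18.190 = 12.980
ΔCt(37°C) = 26.290 − 17.960 = 8.330
ΔΔCt = 8.330 − 12.980 = -4.650
Fold change = 2^(−(-4.650)) = 2^4.650 = 25.1067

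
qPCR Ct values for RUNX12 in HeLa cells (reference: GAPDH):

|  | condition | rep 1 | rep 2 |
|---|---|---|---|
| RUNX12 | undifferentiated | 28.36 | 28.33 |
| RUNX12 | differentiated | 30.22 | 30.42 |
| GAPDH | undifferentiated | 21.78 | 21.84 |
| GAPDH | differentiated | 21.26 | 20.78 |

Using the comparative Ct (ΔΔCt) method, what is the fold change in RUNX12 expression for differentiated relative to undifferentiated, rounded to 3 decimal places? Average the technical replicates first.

0.147

Mean Ct: RUNX12 undifferentiated 28.345; RUNX12 differentiated 30.320; GAPDH undifferentiated 21.810; GAPDH differentiated 21.020
ΔCt(undifferentiated) = 28.345 − 21.810 = 6.535
ΔCt(differentiated) = 30.320 − 21.020 = 9.300
ΔΔCt = 9.300 − 6.535 = 2.765
Fold change = 2^(−2.765) = 0.1471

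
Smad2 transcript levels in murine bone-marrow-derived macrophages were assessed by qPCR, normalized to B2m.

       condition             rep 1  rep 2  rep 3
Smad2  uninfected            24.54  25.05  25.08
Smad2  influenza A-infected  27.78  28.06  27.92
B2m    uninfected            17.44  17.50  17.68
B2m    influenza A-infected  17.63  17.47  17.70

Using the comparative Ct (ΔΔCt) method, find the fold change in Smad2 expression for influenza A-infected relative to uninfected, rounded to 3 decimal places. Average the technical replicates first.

0.128

Mean Ct: Smad2 uninfected 24.890; Smad2 influenza A-infected 27.920; B2m uninfected 17.540; B2m influenza A-infected 17.600
ΔCt(uninfected) = 24.890 − 17.540 = 7.350
ΔCt(influenza A-infected) = 27.920 − 17.600 = 10.320
ΔΔCt = 10.320 − 7.350 = 2.970
Fold change = 2^(−2.970) = 0.1276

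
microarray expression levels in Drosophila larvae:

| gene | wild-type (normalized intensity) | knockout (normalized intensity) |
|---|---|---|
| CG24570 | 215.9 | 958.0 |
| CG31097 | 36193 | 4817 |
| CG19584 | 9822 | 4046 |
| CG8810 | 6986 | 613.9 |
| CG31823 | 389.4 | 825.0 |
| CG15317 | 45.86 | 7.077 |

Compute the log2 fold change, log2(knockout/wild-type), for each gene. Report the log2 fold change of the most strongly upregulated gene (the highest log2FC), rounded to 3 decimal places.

log2(958.0/215.9) = 2.150  (CG24570)
log2(4817/36193) = -2.910  (CG31097)
log2(4046/9822) = -1.280  (CG19584)
log2(613.9/6986) = -3.508  (CG8810)
log2(825.0/389.4) = 1.083  (CG31823)
log2(7.077/45.86) = -2.696  (CG15317)
CG24570 is most strongly upregulated.

2.150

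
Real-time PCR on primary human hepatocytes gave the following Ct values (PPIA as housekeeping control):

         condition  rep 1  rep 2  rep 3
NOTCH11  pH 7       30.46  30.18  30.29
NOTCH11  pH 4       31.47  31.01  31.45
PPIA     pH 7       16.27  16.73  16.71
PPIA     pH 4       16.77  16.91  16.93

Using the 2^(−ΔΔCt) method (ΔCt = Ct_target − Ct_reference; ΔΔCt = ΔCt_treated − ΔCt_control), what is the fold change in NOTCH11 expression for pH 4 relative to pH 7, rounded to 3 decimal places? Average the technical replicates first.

0.616

Mean Ct: NOTCH11 pH 7 30.310; NOTCH11 pH 4 31.310; PPIA pH 7 16.570; PPIA pH 4 16.870
ΔCt(pH 7) = 30.310 − 16.570 = 13.740
ΔCt(pH 4) = 31.310 − 16.870 = 14.440
ΔΔCt = 14.440 − 13.740 = 0.700
Fold change = 2^(−0.700) = 0.6156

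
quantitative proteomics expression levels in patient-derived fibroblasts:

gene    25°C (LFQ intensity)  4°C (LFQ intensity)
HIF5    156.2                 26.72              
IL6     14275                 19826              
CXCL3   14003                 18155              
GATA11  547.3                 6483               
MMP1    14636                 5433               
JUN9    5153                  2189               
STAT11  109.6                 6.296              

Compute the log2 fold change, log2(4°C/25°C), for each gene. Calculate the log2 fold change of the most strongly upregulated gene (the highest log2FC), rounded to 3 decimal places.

3.566

log2(26.72/156.2) = -2.547  (HIF5)
log2(19826/14275) = 0.474  (IL6)
log2(18155/14003) = 0.375  (CXCL3)
log2(6483/547.3) = 3.566  (GATA11)
log2(5433/14636) = -1.430  (MMP1)
log2(2189/5153) = -1.235  (JUN9)
log2(6.296/109.6) = -4.122  (STAT11)
GATA11 is most strongly upregulated.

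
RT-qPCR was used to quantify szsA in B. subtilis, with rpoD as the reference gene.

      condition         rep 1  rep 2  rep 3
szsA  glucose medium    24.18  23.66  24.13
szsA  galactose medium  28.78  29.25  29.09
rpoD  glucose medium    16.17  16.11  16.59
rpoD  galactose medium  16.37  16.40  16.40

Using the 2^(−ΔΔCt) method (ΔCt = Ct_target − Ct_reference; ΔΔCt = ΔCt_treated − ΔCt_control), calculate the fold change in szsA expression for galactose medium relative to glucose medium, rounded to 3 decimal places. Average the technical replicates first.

0.032

Mean Ct: szsA glucose medium 23.990; szsA galactose medium 29.040; rpoD glucose medium 16.290; rpoD galactose medium 16.390
ΔCt(glucose medium) = 23.990 − 16.290 = 7.700
ΔCt(galactose medium) = 29.040 − 16.390 = 12.650
ΔΔCt = 12.650 − 7.700 = 4.950
Fold change = 2^(−4.950) = 0.0324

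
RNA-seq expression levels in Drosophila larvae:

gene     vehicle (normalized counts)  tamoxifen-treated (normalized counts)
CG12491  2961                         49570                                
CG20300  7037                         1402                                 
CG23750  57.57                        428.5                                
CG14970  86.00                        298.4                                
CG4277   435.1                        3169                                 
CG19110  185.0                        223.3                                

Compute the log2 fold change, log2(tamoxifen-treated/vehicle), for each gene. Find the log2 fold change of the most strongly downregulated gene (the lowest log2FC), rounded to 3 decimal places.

log2(49570/2961) = 4.065  (CG12491)
log2(1402/7037) = -2.327  (CG20300)
log2(428.5/57.57) = 2.896  (CG23750)
log2(298.4/86.00) = 1.795  (CG14970)
log2(3169/435.1) = 2.865  (CG4277)
log2(223.3/185.0) = 0.271  (CG19110)
CG20300 is most strongly downregulated.

-2.327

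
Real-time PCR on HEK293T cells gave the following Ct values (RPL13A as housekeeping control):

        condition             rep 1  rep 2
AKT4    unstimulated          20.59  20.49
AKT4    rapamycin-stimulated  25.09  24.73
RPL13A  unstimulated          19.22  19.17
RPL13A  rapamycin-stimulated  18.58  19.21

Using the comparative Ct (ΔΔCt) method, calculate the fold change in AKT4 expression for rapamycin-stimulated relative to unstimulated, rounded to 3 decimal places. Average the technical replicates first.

Mean Ct: AKT4 unstimulated 20.540; AKT4 rapamycin-stimulated 24.910; RPL13A unstimulated 19.195; RPL13A rapamycin-stimulated 18.895
ΔCt(unstimulated) = 20.540 − 19.195 = 1.345
ΔCt(rapamycin-stimulated) = 24.910 − 18.895 = 6.015
ΔΔCt = 6.015 − 1.345 = 4.670
Fold change = 2^(−4.670) = 0.0393

0.039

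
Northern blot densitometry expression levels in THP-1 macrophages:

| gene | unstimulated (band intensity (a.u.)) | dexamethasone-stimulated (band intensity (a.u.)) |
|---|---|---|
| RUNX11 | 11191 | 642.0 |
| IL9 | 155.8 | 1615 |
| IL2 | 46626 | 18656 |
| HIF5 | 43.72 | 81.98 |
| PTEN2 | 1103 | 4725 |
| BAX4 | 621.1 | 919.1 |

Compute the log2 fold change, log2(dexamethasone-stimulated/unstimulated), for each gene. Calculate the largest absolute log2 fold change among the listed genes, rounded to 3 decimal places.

log2(642.0/11191) = -4.124  (RUNX11)
log2(1615/155.8) = 3.374  (IL9)
log2(18656/46626) = -1.321  (IL2)
log2(81.98/43.72) = 0.907  (HIF5)
log2(4725/1103) = 2.099  (PTEN2)
log2(919.1/621.1) = 0.565  (BAX4)
The largest magnitude belongs to RUNX11.

4.124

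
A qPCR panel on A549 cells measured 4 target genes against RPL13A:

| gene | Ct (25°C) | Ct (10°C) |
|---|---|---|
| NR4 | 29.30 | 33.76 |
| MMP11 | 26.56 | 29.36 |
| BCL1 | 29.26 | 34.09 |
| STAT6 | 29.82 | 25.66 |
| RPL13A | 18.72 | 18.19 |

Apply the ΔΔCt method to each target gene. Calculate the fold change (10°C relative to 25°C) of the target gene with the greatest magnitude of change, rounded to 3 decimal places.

NR4: ΔΔCt = (33.76−18.19) − (29.30−18.72) = 15.57 − 10.58 = 4.99; fold change = 2^-4.99 = 0.031
MMP11: ΔΔCt = (29.36−18.19) − (26.56−18.72) = 11.17 − 7.84 = 3.33; fold change = 2^-3.33 = 0.099
BCL1: ΔΔCt = (34.09−18.19) − (29.26−18.72) = 15.90 − 10.54 = 5.36; fold change = 2^-5.36 = 0.024
STAT6: ΔΔCt = (25.66−18.19) − (29.82−18.72) = 7.47 − 11.10 = -3.63; fold change = 2^3.63 = 12.381
BCL1 has the largest |ΔΔCt| = 5.36.

0.024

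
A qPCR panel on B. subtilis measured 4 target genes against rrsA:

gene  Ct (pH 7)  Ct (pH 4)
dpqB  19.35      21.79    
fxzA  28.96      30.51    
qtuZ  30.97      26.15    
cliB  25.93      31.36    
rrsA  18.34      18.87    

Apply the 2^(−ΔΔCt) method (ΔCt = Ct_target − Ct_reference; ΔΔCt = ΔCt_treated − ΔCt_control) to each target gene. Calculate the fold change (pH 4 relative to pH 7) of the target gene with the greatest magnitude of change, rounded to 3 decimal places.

dpqB: ΔΔCt = (21.79−18.87) − (19.35−18.34) = 2.92 − 1.01 = 1.91; fold change = 2^-1.91 = 0.266
fxzA: ΔΔCt = (30.51−18.87) − (28.96−18.34) = 11.64 − 10.62 = 1.02; fold change = 2^-1.02 = 0.493
qtuZ: ΔΔCt = (26.15−18.87) − (30.97−18.34) = 7.28 − 12.63 = -5.35; fold change = 2^5.35 = 40.786
cliB: ΔΔCt = (31.36−18.87) − (25.93−18.34) = 12.49 − 7.59 = 4.90; fold change = 2^-4.90 = 0.033
qtuZ has the largest |ΔΔCt| = 5.35.

40.786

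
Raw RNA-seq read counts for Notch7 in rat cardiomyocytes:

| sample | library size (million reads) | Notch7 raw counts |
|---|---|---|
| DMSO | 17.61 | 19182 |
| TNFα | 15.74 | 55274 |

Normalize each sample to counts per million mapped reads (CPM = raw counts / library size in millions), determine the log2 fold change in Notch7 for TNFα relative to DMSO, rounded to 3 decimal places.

CPM(DMSO) = 19182 / 17.61 = 1089.2675
CPM(TNFα) = 55274 / 15.74 = 3511.6900
Fold change = 3511.6900 / 1089.2675 = 3.22390
log2(3.22390) = 1.6888

1.689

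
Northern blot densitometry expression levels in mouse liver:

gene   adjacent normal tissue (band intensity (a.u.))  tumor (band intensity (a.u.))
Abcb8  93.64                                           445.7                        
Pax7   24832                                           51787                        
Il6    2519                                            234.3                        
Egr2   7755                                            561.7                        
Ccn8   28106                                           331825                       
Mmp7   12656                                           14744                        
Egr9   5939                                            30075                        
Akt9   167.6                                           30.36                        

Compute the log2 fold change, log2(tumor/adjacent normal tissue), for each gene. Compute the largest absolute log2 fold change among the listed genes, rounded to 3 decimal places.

3.787

log2(445.7/93.64) = 2.251  (Abcb8)
log2(51787/24832) = 1.060  (Pax7)
log2(234.3/2519) = -3.426  (Il6)
log2(561.7/7755) = -3.787  (Egr2)
log2(331825/28106) = 3.561  (Ccn8)
log2(14744/12656) = 0.220  (Mmp7)
log2(30075/5939) = 2.340  (Egr9)
log2(30.36/167.6) = -2.465  (Akt9)
The largest magnitude belongs to Egr2.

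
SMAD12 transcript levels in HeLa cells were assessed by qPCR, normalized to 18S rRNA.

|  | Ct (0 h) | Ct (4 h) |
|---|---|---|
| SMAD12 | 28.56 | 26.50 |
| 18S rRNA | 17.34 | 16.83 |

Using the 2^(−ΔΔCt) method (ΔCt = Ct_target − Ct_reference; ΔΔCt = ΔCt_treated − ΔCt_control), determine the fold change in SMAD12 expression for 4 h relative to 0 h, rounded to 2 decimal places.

ΔCt(0 h) = 28.560 − 17.340 = 11.220
ΔCt(4 h) = 26.500 − 16.830 = 9.670
ΔΔCt = 9.670 − 11.220 = -1.550
Fold change = 2^(−(-1.550)) = 2^1.550 = 2.928

2.93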